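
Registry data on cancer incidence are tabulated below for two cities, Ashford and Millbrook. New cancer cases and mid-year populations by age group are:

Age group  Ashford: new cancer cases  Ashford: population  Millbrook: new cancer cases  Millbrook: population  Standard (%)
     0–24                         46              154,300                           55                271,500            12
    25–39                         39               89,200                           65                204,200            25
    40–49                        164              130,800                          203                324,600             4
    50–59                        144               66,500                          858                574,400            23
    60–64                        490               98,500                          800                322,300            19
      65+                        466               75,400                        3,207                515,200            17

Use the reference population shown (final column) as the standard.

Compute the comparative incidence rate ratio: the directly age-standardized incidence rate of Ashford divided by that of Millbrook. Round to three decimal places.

1.343

Age-specific rates per 100,000 for Ashford: 29.81, 43.72, 125.38, 216.54, 497.46, 618.04.
For Millbrook: 20.26, 31.83, 62.54, 149.37, 248.22, 622.48.
Standard weights: 0.12, 0.25, 0.04, 0.23, 0.19, 0.17.
Ashford: 0.1200×29.81 + 0.2500×43.72 + 0.0400×125.38 + 0.2300×216.54 + 0.1900×497.46 + 0.1700×618.04 = 268.9118 per 100,000.
Millbrook: 0.1200×20.26 + 0.2500×31.83 + 0.0400×62.54 + 0.2300×149.37 + 0.1900×248.22 + 0.1700×622.48 = 200.2283 per 100,000.
Ratio = 268.9118 ÷ 200.2283 = 1.34303.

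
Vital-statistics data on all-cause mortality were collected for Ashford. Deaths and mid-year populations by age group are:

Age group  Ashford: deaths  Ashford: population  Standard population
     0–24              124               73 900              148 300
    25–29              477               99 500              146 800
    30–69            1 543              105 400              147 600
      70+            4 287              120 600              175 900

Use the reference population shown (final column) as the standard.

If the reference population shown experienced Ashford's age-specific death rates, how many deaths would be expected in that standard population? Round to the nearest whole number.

Age-specific rates per 1 000 for Ashford: 1.678, 4.794, 14.639, 35.547.
Expected deaths = Σ (standard pop × age-specific rate ÷ 1 000)
= 148 300×1.678/1 000 + 146 800×4.794/1 000 + 147 600×14.639/1 000 + 175 900×35.547/1 000
= 248.84 + 703.75 + 2160.79 + 6252.76 = 9366.14.

9366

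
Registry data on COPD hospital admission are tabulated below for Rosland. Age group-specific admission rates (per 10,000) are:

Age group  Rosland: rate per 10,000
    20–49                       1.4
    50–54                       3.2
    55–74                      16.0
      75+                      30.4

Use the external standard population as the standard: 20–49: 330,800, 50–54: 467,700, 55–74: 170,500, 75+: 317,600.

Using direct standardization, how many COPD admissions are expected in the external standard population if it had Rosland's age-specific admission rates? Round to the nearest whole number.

1434

Expected COPD admissions = Σ (standard pop × age-specific rate ÷ 10,000)
= 330,800×1.4/10,000 + 467,700×3.2/10,000 + 170,500×16.0/10,000 + 317,600×30.4/10,000
= 46.31 + 149.66 + 272.80 + 965.50 = 1434.28.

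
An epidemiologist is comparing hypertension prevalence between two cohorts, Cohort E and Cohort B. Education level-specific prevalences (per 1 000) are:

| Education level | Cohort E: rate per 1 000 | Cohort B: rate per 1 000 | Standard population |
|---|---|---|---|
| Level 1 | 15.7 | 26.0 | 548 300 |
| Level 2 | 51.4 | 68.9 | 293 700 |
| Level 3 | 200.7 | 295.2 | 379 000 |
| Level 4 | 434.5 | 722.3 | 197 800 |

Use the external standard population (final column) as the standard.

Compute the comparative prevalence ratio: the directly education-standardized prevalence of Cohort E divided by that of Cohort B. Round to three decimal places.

0.642

Standard total = 1 418 800; weights = 0.3865, 0.2070, 0.2671, 0.1394.
Cohort E: 0.3865×15.7 + 0.2070×51.4 + 0.2671×200.7 + 0.1394×434.5 = 130.8950 per 1 000.
Cohort B: 0.3865×26.0 + 0.2070×68.9 + 0.2671×295.2 + 0.1394×722.3 = 203.8649 per 1 000.
Ratio = 130.8950 ÷ 203.8649 = 0.64207.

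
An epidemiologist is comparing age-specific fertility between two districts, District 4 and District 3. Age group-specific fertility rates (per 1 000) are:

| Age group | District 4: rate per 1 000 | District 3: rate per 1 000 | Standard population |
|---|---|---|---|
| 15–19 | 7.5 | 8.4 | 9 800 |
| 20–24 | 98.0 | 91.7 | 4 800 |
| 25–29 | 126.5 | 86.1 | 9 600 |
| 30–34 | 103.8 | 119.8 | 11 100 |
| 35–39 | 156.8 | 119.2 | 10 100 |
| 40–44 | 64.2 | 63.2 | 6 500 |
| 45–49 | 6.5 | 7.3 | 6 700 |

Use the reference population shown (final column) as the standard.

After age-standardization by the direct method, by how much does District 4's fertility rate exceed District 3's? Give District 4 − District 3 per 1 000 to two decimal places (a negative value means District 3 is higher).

10.45

Standard total = 58 600; weights = 0.1672, 0.0819, 0.1638, 0.1894, 0.1724, 0.1109, 0.1143.
District 4: 0.1672×7.5 + 0.0819×98.0 + 0.1638×126.5 + 0.1894×103.8 + 0.1724×156.8 + 0.1109×64.2 + 0.1143×6.5 = 84.5565 per 1 000.
District 3: 0.1672×8.4 + 0.0819×91.7 + 0.1638×86.1 + 0.1894×119.8 + 0.1724×119.2 + 0.1109×63.2 + 0.1143×7.3 = 74.1032 per 1 000.
Difference = 84.5565 − 74.1032 = 10.4532.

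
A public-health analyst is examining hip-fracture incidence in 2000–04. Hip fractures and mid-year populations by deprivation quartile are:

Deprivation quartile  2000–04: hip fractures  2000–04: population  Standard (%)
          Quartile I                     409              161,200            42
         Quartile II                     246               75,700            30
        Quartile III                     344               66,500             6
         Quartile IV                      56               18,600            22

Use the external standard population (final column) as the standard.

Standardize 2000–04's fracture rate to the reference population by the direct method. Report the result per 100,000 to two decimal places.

301.33

Deprivation-specific rates per 100,000 for 2000–04: 253.72, 324.97, 517.29, 301.08.
Standard weights: 0.42, 0.30, 0.06, 0.22.
Standardized rate: 0.4200×253.72 + 0.3000×324.97 + 0.0600×517.29 + 0.2200×301.08 = 301.3275 per 100,000.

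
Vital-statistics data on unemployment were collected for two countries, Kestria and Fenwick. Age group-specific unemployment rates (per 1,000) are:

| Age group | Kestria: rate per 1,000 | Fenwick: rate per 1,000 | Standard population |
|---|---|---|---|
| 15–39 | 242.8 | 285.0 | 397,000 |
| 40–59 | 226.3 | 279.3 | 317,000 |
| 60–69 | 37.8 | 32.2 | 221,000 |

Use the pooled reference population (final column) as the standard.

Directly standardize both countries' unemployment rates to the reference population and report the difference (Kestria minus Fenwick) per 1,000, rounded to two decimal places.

-34.56

Standard total = 935,000; weights = 0.4246, 0.3390, 0.2364.
Kestria: 0.4246×242.8 + 0.3390×226.3 + 0.2364×37.8 = 188.7513 per 1,000.
Fenwick: 0.4246×285.0 + 0.3390×279.3 + 0.2364×32.2 = 223.3148 per 1,000.
Difference = 188.7513 − 223.3148 = -34.5634.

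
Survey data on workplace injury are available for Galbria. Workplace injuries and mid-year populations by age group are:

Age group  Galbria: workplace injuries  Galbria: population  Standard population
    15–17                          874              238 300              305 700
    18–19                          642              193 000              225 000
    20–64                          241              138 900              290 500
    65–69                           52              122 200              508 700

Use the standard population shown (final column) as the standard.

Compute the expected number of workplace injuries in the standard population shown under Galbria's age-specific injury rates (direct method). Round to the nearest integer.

Age-specific rates per 10 000 for Galbria: 36.68, 33.26, 17.35, 4.26.
Expected workplace injuries = Σ (standard pop × age-specific rate ÷ 10 000)
= 305 700×36.68/10 000 + 225 000×33.26/10 000 + 290 500×17.35/10 000 + 508 700×4.26/10 000
= 1121.20 + 748.45 + 504.04 + 216.47 = 2590.15.

2590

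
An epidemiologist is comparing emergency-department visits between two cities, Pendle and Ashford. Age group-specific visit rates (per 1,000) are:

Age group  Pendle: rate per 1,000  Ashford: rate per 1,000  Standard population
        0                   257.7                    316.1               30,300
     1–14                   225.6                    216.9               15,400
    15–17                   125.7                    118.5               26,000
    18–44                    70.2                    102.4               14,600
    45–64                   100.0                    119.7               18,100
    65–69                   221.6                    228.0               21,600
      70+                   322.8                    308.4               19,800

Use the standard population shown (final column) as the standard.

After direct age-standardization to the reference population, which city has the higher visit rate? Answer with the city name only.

Standard total = 145,800; weights = 0.2078, 0.1056, 0.1783, 0.1001, 0.1241, 0.1481, 0.1358.
Pendle: 0.2078×257.7 + 0.1056×225.6 + 0.1783×125.7 + 0.1001×70.2 + 0.1241×100.0 + 0.1481×221.6 + 0.1358×322.8 = 195.9099 per 1,000.
Ashford: 0.2078×316.1 + 0.1056×216.9 + 0.1783×118.5 + 0.1001×102.4 + 0.1241×119.7 + 0.1481×228.0 + 0.1358×308.4 = 210.5063 per 1,000.

Ashford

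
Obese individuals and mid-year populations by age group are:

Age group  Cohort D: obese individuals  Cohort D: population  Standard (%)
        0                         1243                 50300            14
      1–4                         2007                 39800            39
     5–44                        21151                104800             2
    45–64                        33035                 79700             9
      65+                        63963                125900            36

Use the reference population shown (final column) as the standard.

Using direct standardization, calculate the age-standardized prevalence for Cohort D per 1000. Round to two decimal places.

Age-specific rates per 1000 for Cohort D: 24.712, 50.427, 201.823, 414.492, 508.046.
Standard weights: 0.14, 0.39, 0.02, 0.09, 0.36.
Standardized rate: 0.1400×24.712 + 0.3900×50.427 + 0.0200×201.823 + 0.0900×414.492 + 0.3600×508.046 = 247.3635 per 1000.

247.36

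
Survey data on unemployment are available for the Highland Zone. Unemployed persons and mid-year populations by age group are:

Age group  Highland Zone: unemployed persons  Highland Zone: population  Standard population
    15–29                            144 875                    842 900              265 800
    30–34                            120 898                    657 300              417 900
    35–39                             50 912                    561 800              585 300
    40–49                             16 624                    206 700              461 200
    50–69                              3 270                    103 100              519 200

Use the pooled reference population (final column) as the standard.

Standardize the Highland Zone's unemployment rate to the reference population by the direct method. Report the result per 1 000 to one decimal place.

Age-specific rates per 1 000 for the Highland Zone: 171.877, 183.931, 90.623, 80.426, 31.717.
Standard total = 2 249 400; weights = 0.1182, 0.1858, 0.2602, 0.2050, 0.2308.
Standardized rate: 0.1182×171.877 + 0.1858×183.931 + 0.2602×90.623 + 0.2050×80.426 + 0.2308×31.717 = 101.8721 per 1 000.

101.9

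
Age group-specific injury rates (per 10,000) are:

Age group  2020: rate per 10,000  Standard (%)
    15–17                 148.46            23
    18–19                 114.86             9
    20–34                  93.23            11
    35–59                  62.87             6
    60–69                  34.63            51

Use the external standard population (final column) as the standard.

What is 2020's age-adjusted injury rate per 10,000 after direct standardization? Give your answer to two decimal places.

76.17

Standard weights: 0.23, 0.09, 0.11, 0.06, 0.51.
Standardized rate: 0.2300×148.46 + 0.0900×114.86 + 0.1100×93.23 + 0.0600×62.87 + 0.5100×34.63 = 76.1720 per 10,000.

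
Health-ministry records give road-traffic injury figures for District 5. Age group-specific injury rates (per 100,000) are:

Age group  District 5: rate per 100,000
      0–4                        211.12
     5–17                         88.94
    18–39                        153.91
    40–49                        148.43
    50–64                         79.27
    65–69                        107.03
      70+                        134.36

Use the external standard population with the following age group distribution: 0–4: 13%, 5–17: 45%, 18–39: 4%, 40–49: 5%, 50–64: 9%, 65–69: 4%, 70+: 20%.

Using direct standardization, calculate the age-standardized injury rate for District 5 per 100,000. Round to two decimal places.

Standard weights: 0.13, 0.45, 0.04, 0.05, 0.09, 0.04, 0.20.
Standardized rate: 0.1300×211.12 + 0.4500×88.94 + 0.0400×153.91 + 0.0500×148.43 + 0.0900×79.27 + 0.0400×107.03 + 0.2000×134.36 = 119.3340 per 100,000.

119.33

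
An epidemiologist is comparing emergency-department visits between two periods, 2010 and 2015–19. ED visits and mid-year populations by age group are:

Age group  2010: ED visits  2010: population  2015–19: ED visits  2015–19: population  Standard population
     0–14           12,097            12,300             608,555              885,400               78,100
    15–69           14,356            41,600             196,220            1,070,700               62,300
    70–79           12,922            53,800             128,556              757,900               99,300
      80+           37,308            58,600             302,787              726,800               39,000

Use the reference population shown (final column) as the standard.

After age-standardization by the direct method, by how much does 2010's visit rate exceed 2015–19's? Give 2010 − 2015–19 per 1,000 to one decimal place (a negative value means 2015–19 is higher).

Age-specific rates per 1,000 for 2010: 983.496, 345.096, 240.186, 636.655.
For 2015–19: 687.322, 183.263, 169.621, 416.603.
Standard total = 278,700; weights = 0.2802, 0.2235, 0.3563, 0.1399.
2010: 0.2802×983.496 + 0.2235×345.096 + 0.3563×240.186 + 0.1399×636.655 = 527.4149 per 1,000.
2015–19: 0.2802×687.322 + 0.2235×183.263 + 0.3563×169.621 + 0.1399×416.603 = 352.3074 per 1,000.
Difference = 527.4149 − 352.3074 = 175.1075.

175.1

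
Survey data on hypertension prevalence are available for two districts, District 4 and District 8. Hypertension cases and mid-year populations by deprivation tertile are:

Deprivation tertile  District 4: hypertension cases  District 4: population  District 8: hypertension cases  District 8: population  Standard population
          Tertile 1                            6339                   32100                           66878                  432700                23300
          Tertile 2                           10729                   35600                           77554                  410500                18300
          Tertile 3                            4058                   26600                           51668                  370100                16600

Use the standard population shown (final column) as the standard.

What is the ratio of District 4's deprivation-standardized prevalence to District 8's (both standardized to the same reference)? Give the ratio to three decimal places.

Deprivation-specific rates per 1000 for District 4: 197.477, 301.376, 152.556.
For District 8: 154.560, 188.926, 139.606.
Standard total = 58200; weights = 0.4003, 0.3144, 0.2852.
District 4: 0.4003×197.477 + 0.3144×301.376 + 0.2852×152.556 = 217.3338 per 1000.
District 8: 0.4003×154.560 + 0.3144×188.926 + 0.2852×139.606 = 161.1002 per 1000.
Ratio = 217.3338 ÷ 161.1002 = 1.34906.

1.349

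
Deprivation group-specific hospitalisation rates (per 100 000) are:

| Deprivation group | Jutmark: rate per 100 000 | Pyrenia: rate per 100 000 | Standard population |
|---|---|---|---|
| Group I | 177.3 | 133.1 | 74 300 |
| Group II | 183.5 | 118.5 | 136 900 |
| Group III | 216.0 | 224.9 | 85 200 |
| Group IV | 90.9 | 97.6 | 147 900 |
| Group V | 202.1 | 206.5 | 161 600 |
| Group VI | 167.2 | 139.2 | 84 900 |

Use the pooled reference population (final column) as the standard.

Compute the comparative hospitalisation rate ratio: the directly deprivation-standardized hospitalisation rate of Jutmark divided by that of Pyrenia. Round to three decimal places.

Standard total = 690 800; weights = 0.1076, 0.1982, 0.1233, 0.2141, 0.2339, 0.1229.
Jutmark: 0.1076×177.3 + 0.1982×183.5 + 0.1233×216.0 + 0.2141×90.9 + 0.2339×202.1 + 0.1229×167.2 = 169.3638 per 100 000.
Pyrenia: 0.1076×133.1 + 0.1982×118.5 + 0.1233×224.9 + 0.2141×97.6 + 0.2339×206.5 + 0.1229×139.2 = 151.8486 per 100 000.
Ratio = 169.3638 ÷ 151.8486 = 1.11535.

1.115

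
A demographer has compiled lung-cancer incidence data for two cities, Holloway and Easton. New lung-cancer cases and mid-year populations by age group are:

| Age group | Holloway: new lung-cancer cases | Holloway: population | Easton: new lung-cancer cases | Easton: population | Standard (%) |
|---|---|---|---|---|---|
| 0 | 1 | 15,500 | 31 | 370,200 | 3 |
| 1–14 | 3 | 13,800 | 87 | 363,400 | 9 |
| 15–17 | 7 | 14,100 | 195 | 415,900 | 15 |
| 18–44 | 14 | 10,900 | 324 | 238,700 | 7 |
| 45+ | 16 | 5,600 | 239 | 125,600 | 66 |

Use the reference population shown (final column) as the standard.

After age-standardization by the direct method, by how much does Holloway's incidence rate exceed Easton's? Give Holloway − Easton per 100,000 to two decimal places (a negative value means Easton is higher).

62.63

Age-specific rates per 100,000 for Holloway: 6.45, 21.74, 49.65, 128.44, 285.71.
For Easton: 8.37, 23.94, 46.89, 135.74, 190.29.
Standard weights: 0.03, 0.09, 0.15, 0.07, 0.66.
Holloway: 0.0300×6.45 + 0.0900×21.74 + 0.1500×49.65 + 0.0700×128.44 + 0.6600×285.71 = 207.1591 per 100,000.
Easton: 0.0300×8.37 + 0.0900×23.94 + 0.1500×46.89 + 0.0700×135.74 + 0.6600×190.29 = 144.5294 per 100,000.
Difference = 207.1591 − 144.5294 = 62.6297.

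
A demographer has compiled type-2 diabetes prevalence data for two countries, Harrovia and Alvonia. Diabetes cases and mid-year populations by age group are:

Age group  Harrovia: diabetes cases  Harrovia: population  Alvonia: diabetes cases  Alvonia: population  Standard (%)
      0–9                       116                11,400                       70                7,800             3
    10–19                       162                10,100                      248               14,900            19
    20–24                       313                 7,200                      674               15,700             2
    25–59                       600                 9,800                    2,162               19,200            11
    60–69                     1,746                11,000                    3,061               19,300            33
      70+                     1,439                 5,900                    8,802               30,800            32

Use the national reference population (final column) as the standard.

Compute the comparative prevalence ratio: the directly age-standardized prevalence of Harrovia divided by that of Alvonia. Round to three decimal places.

0.881

Age-specific rates per 1,000 for Harrovia: 10.175, 16.040, 43.472, 61.224, 158.727, 243.898.
For Alvonia: 8.974, 16.644, 42.930, 112.604, 158.601, 285.779.
Standard weights: 0.03, 0.19, 0.02, 0.11, 0.33, 0.32.
Harrovia: 0.0300×10.175 + 0.1900×16.040 + 0.0200×43.472 + 0.1100×61.224 + 0.3300×158.727 + 0.3200×243.898 = 141.3844 per 1,000.
Alvonia: 0.0300×8.974 + 0.1900×16.644 + 0.0200×42.930 + 0.1100×112.604 + 0.3300×158.601 + 0.3200×285.779 = 160.4644 per 1,000.
Ratio = 141.3844 ÷ 160.4644 = 0.88110.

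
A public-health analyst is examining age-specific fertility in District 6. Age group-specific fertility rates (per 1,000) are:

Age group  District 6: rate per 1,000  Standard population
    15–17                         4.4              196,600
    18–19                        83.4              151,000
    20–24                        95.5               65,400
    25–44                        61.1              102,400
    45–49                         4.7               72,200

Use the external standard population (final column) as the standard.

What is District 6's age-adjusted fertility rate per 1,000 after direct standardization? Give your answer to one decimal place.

Standard total = 587,600; weights = 0.3346, 0.2570, 0.1113, 0.1743, 0.1229.
Standardized rate: 0.3346×4.4 + 0.2570×83.4 + 0.1113×95.5 + 0.1743×61.1 + 0.1229×4.7 = 44.7585 per 1,000.

44.8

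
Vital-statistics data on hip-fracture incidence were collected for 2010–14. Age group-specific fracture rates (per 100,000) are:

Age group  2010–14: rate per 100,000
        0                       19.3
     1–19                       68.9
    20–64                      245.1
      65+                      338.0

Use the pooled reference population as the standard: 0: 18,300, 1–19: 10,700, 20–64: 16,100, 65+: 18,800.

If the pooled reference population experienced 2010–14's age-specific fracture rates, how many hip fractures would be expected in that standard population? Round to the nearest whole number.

Expected hip fractures = Σ (standard pop × age-specific rate ÷ 100,000)
= 18,300×19.3/100,000 + 10,700×68.9/100,000 + 16,100×245.1/100,000 + 18,800×338.0/100,000
= 3.53 + 7.37 + 39.46 + 63.54 = 113.91.

114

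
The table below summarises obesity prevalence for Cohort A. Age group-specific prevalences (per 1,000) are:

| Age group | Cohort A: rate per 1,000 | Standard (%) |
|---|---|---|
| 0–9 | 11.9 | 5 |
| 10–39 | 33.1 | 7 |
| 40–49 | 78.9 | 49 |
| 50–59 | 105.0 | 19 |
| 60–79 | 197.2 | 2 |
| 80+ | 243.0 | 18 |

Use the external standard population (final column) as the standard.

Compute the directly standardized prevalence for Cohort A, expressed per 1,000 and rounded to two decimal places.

Standard weights: 0.05, 0.07, 0.49, 0.19, 0.02, 0.18.
Standardized rate: 0.0500×11.9 + 0.0700×33.1 + 0.4900×78.9 + 0.1900×105.0 + 0.0200×197.2 + 0.1800×243.0 = 109.2070 per 1,000.

109.21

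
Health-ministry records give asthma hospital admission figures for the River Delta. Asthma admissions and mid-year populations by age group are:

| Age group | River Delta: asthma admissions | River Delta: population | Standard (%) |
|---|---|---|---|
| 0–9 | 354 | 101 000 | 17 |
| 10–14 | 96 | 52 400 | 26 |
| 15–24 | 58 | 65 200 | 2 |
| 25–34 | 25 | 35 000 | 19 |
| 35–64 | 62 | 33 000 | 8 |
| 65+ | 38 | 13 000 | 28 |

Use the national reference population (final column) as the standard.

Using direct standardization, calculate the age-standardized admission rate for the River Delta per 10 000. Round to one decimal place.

21.9

Age-specific rates per 10 000 for the River Delta: 35.05, 18.32, 8.90, 7.14, 18.79, 29.23.
Standard weights: 0.17, 0.26, 0.02, 0.19, 0.08, 0.28.
Standardized rate: 0.1700×35.05 + 0.2600×18.32 + 0.0200×8.90 + 0.1900×7.14 + 0.0800×18.79 + 0.2800×29.23 = 21.9445 per 10 000.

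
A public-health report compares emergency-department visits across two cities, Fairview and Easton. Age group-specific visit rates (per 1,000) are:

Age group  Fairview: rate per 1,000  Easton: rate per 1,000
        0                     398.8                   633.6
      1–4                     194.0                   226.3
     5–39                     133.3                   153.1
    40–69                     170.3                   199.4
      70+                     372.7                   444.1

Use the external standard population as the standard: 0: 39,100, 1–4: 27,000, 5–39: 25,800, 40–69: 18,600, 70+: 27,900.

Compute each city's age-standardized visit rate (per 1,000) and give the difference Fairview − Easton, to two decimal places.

-94.63

Standard total = 138,400; weights = 0.2825, 0.1951, 0.1864, 0.1344, 0.2016.
Fairview: 0.2825×398.8 + 0.1951×194.0 + 0.1864×133.3 + 0.1344×170.3 + 0.2016×372.7 = 273.3824 per 1,000.
Easton: 0.2825×633.6 + 0.1951×226.3 + 0.1864×153.1 + 0.1344×199.4 + 0.2016×444.1 = 368.0135 per 1,000.
Difference = 273.3824 − 368.0135 = -94.6311.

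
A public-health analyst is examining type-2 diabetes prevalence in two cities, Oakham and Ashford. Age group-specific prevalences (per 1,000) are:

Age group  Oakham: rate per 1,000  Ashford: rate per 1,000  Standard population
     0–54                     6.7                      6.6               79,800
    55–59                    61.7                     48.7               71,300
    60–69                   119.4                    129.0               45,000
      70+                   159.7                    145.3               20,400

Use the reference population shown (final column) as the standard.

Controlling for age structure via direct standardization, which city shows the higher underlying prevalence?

Oakham

Standard total = 216,500; weights = 0.3686, 0.3293, 0.2079, 0.0942.
Oakham: 0.3686×6.7 + 0.3293×61.7 + 0.2079×119.4 + 0.0942×159.7 = 62.6547 per 1,000.
Ashford: 0.3686×6.6 + 0.3293×48.7 + 0.2079×129.0 + 0.0942×145.3 = 58.9751 per 1,000.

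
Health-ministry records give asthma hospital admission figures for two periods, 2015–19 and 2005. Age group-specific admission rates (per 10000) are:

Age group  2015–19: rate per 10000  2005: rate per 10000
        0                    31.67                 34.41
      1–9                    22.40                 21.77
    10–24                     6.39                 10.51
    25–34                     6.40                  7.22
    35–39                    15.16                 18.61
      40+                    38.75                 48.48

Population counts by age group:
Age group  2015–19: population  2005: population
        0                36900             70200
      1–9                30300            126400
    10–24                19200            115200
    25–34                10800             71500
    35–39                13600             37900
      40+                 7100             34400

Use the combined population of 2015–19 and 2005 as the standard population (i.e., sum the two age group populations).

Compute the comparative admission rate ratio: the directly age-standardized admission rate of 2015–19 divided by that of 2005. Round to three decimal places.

Combined standard total = 573500; weights = 0.1867, 0.2732, 0.2344, 0.1435, 0.0898, 0.0724.
2015–19: 0.1867×31.67 + 0.2732×22.40 + 0.2344×6.39 + 0.1435×6.40 + 0.0898×15.16 + 0.0724×38.75 = 18.6161 per 10000.
2005: 0.1867×34.41 + 0.2732×21.77 + 0.2344×10.51 + 0.1435×7.22 + 0.0898×18.61 + 0.0724×48.48 = 21.0528 per 10000.
Ratio = 18.6161 ÷ 21.0528 = 0.88426.

0.884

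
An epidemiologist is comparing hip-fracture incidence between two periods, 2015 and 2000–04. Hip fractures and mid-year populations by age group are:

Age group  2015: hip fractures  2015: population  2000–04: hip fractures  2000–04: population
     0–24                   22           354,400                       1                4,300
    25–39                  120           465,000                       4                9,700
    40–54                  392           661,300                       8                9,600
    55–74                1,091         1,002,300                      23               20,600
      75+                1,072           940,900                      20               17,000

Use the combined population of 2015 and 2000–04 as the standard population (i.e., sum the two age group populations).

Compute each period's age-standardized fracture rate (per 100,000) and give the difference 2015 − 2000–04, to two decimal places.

Age-specific rates per 100,000 for 2015: 6.21, 25.81, 59.28, 108.85, 113.93.
For 2000–04: 23.26, 41.24, 83.33, 111.65, 117.65.
Combined standard total = 3,485,100; weights = 0.1029, 0.1362, 0.1925, 0.2935, 0.2749.
2015: 0.1029×6.21 + 0.1362×25.81 + 0.1925×59.28 + 0.2935×108.85 + 0.2749×113.93 = 78.8285 per 100,000.
2000–04: 0.1029×23.26 + 0.1362×41.24 + 0.1925×83.33 + 0.2935×111.65 + 0.2749×117.65 = 89.1587 per 100,000.
Difference = 78.8285 − 89.1587 = -10.3301.

-10.33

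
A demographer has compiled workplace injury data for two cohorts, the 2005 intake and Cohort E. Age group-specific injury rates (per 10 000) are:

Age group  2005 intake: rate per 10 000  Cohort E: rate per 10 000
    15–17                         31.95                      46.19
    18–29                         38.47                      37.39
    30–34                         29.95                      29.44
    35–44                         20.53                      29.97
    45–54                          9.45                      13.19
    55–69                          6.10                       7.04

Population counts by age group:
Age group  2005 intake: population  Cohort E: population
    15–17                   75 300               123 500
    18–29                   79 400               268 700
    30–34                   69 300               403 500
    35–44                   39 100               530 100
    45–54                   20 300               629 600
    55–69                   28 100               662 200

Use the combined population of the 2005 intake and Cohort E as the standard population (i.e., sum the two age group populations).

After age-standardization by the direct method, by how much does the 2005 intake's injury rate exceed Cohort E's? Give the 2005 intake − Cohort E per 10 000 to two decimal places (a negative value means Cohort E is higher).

-3.64

Combined standard total = 2 929 100; weights = 0.0679, 0.1188, 0.1614, 0.1943, 0.2219, 0.2357.
The 2005 intake: 0.0679×31.95 + 0.1188×38.47 + 0.1614×29.95 + 0.1943×20.53 + 0.2219×9.45 + 0.2357×6.10 = 19.0985 per 10 000.
Cohort E: 0.0679×46.19 + 0.1188×37.39 + 0.1614×29.44 + 0.1943×29.97 + 0.2219×13.19 + 0.2357×7.04 = 22.7401 per 10 000.
Difference = 19.0985 − 22.7401 = -3.6416.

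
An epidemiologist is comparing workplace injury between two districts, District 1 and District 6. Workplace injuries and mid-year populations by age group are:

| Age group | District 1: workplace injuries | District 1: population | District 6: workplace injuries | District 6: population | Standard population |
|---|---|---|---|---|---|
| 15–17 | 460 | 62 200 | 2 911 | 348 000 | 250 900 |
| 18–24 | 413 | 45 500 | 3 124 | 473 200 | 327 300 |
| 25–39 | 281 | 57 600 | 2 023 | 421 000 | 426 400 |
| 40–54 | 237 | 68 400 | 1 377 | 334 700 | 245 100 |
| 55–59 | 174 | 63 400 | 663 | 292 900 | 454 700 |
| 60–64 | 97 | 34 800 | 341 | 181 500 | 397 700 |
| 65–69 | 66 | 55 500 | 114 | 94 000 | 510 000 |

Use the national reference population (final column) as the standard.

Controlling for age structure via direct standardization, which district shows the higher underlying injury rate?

Age-specific rates per 10 000 for District 1: 73.95, 90.77, 48.78, 34.65, 27.44, 27.87, 11.89.
For District 6: 83.65, 66.02, 48.05, 41.14, 22.64, 18.79, 12.13.
Standard total = 2 612 100; weights = 0.0961, 0.1253, 0.1632, 0.0938, 0.1741, 0.1523, 0.1952.
District 1: 0.0961×73.95 + 0.1253×90.77 + 0.1632×48.78 + 0.0938×34.65 + 0.1741×27.44 + 0.1523×27.87 + 0.1952×11.89 = 41.0351 per 10 000.
District 6: 0.0961×83.65 + 0.1253×66.02 + 0.1632×48.05 + 0.0938×41.14 + 0.1741×22.64 + 0.1523×18.79 + 0.1952×12.13 = 37.1801 per 10 000.
The crude rates (44.61 vs 49.19) would put District 6 higher, but that reflects its age composition; once standardized to a common age structure, District 1 has the higher underlying rate.

District 1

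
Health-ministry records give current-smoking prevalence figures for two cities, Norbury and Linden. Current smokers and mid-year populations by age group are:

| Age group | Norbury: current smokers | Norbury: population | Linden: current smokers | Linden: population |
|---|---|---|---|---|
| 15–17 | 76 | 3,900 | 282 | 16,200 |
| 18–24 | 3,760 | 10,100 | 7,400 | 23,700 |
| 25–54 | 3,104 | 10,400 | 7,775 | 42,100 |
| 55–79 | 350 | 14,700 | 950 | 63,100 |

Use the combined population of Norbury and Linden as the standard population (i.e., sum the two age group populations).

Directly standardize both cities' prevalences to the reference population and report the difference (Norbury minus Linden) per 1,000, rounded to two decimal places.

47.37

Age-specific rates per 1,000 for Norbury: 19.487, 372.277, 298.462, 23.810.
For Linden: 17.407, 312.236, 184.679, 15.055.
Combined standard total = 184,200; weights = 0.1091, 0.1835, 0.2850, 0.4224.
Norbury: 0.1091×19.487 + 0.1835×372.277 + 0.2850×298.462 + 0.4224×23.810 = 165.5607 per 1,000.
Linden: 0.1091×17.407 + 0.1835×312.236 + 0.2850×184.679 + 0.4224×15.055 = 118.1892 per 1,000.
Difference = 165.5607 − 118.1892 = 47.3714.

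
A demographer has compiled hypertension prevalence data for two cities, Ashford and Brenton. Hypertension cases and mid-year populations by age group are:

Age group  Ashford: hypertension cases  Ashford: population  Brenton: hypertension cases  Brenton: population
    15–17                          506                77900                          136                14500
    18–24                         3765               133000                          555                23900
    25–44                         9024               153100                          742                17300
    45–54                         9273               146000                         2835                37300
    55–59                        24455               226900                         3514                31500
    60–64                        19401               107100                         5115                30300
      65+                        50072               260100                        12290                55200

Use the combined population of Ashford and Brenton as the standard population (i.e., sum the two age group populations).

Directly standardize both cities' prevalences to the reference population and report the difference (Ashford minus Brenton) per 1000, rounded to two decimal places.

Age-specific rates per 1000 for Ashford: 6.496, 28.308, 58.942, 63.514, 107.779, 181.148, 192.511.
For Brenton: 9.379, 23.222, 42.890, 76.005, 111.556, 168.812, 222.645.
Combined standard total = 1314100; weights = 0.0703, 0.1194, 0.1297, 0.1395, 0.1966, 0.1046, 0.2399.
Ashford: 0.0703×6.496 + 0.1194×28.308 + 0.1297×58.942 + 0.1395×63.514 + 0.1966×107.779 + 0.1046×181.148 + 0.2399×192.511 = 106.6631 per 1000.
Brenton: 0.0703×9.379 + 0.1194×23.222 + 0.1297×42.890 + 0.1395×76.005 + 0.1966×111.556 + 0.1046×168.812 + 0.2399×222.645 = 112.6026 per 1000.
Difference = 106.6631 − 112.6026 = -5.9395.

-5.94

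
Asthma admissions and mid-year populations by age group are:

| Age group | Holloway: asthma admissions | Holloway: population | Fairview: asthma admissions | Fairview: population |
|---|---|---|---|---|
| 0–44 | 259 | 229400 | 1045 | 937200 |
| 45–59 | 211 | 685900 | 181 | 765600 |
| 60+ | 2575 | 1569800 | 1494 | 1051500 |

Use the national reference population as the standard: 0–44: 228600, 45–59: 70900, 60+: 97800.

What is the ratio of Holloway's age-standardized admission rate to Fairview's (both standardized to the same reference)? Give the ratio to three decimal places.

1.072

Age-specific rates per 10000 for Holloway: 11.29, 3.08, 16.40.
For Fairview: 11.15, 2.36, 14.21.
Standard total = 397300; weights = 0.5754, 0.1785, 0.2462.
Holloway: 0.5754×11.29 + 0.1785×3.08 + 0.2462×16.40 = 11.0831 per 10000.
Fairview: 0.5754×11.15 + 0.1785×2.36 + 0.2462×14.21 = 10.3351 per 10000.
Ratio = 11.0831 ÷ 10.3351 = 1.07238.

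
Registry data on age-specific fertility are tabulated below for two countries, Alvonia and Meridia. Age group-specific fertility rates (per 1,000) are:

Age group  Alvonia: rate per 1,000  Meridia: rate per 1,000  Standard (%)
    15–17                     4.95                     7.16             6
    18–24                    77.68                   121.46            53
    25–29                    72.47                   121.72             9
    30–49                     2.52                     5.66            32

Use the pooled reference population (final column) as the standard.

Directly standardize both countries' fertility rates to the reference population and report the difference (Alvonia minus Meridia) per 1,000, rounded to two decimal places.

Standard weights: 0.06, 0.53, 0.09, 0.32.
Alvonia: 0.0600×4.95 + 0.5300×77.68 + 0.0900×72.47 + 0.3200×2.52 = 48.7961 per 1,000.
Meridia: 0.0600×7.16 + 0.5300×121.46 + 0.0900×121.72 + 0.3200×5.66 = 77.5694 per 1,000.
Difference = 48.7961 − 77.5694 = -28.7733.

-28.77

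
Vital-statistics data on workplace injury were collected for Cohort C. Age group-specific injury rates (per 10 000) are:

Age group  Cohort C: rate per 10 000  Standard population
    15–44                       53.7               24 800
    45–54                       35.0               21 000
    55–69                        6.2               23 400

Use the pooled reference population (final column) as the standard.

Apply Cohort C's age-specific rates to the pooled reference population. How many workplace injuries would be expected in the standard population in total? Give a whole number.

Expected workplace injuries = Σ (standard pop × age-specific rate ÷ 10 000)
= 24 800×53.7/10 000 + 21 000×35.0/10 000 + 23 400×6.2/10 000
= 133.18 + 73.50 + 14.51 = 221.18.

221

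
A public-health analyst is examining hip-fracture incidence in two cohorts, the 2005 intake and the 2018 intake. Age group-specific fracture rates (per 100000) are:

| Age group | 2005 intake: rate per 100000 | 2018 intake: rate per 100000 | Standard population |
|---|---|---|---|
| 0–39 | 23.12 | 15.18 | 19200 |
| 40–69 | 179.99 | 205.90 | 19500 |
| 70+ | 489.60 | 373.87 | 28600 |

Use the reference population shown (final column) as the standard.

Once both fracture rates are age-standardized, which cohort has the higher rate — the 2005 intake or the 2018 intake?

Standard total = 67300; weights = 0.2853, 0.2897, 0.4250.
The 2005 intake: 0.2853×23.12 + 0.2897×179.99 + 0.4250×489.60 = 266.8093 per 100000.
The 2018 intake: 0.2853×15.18 + 0.2897×205.90 + 0.4250×373.87 = 222.8705 per 100000.

2005 intake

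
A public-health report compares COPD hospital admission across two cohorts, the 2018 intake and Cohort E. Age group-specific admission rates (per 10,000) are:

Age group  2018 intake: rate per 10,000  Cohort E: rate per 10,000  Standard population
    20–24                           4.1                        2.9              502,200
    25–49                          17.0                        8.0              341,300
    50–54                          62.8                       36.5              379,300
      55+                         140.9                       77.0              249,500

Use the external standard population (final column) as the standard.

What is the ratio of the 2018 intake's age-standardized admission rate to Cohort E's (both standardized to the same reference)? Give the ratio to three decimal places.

1.795

Standard total = 1,472,300; weights = 0.3411, 0.2318, 0.2576, 0.1695.
The 2018 intake: 0.3411×4.1 + 0.2318×17.0 + 0.2576×62.8 + 0.1695×140.9 = 45.3954 per 10,000.
Cohort E: 0.3411×2.9 + 0.2318×8.0 + 0.2576×36.5 + 0.1695×77.0 = 25.2956 per 10,000.
Ratio = 45.3954 ÷ 25.2956 = 1.79460.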